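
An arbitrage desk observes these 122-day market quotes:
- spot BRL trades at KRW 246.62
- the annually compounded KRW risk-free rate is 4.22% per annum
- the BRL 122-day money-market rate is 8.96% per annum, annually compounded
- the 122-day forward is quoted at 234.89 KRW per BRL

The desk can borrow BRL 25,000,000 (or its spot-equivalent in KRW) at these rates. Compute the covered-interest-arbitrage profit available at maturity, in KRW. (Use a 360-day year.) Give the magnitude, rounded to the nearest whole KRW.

KRW 206,947,608

T = 122/360 years.
Invest the BRL and cover forward: 25,000,000 × 1.029507237947 × 234.89 = KRW 6,045,523,878.03.
Convert at spot and invest in KRW: 25,000,000 × 246.62 × 1.014106153006 = KRW 6,252,471,486.36.
The quoted forward undervalues BRL, so borrow BRL, convert to KRW at spot, deposit the KRW at 4.22%, and buy BRL forward at 234.89 to cover the loan.
Arbitrage profit = |6,045,523,878.03 − 6,252,471,486.36| = KRW 206,947,608.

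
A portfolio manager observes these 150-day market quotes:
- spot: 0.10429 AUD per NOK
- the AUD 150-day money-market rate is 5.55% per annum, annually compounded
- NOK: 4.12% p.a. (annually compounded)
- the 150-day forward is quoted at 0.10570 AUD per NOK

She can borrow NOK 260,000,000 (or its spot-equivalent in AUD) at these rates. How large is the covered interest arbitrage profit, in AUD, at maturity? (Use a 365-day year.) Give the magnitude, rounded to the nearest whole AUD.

AUD 217,754

T = 150/365 years.
Keep in NOK, deliver into the forward: 260,000,000·1.0167304232·0.10570 = AUD 27,941,785.49.
Swap to AUD now, deposit: 260,000,000·0.10429·1.0224459798 = AUD 27,724,031.72.
The quoted forward overvalues NOK, so borrow AUD, buy NOK at spot, deposit the NOK at 4.12%, and sell the proceeds forward at 0.10570.
The gap between the two covered legs is AUD 217,754.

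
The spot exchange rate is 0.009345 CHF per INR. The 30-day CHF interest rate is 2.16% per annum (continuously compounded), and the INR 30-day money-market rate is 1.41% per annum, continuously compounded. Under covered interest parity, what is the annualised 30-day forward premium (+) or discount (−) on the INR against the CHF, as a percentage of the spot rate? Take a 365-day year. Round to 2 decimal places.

+0.75%

T = 30/365 years.
No-arbitrage forward: 0.009345 × 1.0017769 / 1.0011596 = 0.009350762 CHF/INR.
(F − S)/S ÷ T = (0.009350762 − 0.009345)/0.009345/(30/365) = 0.007502 → 0.75%.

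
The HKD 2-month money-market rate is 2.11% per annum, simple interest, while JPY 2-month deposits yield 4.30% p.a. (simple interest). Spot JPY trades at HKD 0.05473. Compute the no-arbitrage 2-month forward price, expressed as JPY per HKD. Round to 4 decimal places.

18.3380

T = 2/12 years.
HKD accumulates by 1 + 0.0211×2/12 = 1.00351667.
JPY accumulates by 1 + 0.0430×2/12 = 1.00716667.
CIP: F = S · (grow HKD)/(grow JPY) = 0.05473 × 1.00351667/1.00716667 = 0.054531657 HKD per JPY.
Quoted the other way: 1/0.054531657 = 18.3380 JPY per HKD.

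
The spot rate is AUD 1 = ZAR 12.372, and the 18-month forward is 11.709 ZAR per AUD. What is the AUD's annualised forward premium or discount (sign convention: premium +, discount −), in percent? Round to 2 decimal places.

T = 18/12 years.
(F − S)/S = (11.709 − 12.372)/12.372 = -0.0535887.
Annualise by dividing by T: -0.0535887 / (18/12) = -0.035726 → -3.57%.

-3.57%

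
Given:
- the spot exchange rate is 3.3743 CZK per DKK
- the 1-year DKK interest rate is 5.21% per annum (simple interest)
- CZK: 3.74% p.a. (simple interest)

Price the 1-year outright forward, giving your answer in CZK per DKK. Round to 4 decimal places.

T = 1 year.
CZK accumulates by 1 + 0.0374×1 = 1.037400.
DKK growth factor: 1 + 0.0521×1 = 1.052100.
Forward (CZK per DKK) = 3.3743 × 1.037400 / 1.052100 = 3.327154.

3.3272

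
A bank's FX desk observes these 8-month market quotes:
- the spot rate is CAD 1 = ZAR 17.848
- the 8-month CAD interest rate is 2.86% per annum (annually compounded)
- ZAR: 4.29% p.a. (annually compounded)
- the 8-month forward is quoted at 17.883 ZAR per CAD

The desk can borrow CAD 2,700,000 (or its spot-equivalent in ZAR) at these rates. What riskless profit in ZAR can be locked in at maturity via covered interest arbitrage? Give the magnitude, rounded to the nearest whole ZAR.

T = 8/12 years.
Invest the CAD and cover forward: 2,700,000 × 1.0189769186 × 17.883 = ZAR 49,200,383.44.
Convert at spot and invest in ZAR: 2,700,000 × 17.848 × 1.0283993141 = ZAR 49,558,151.59.
The quoted forward undervalues CAD, so borrow CAD, convert to ZAR at spot, deposit the ZAR at 4.29%, and buy CAD forward at 17.883 to cover the loan.
The gap between the two covered legs is ZAR 357,768.

ZAR 357,768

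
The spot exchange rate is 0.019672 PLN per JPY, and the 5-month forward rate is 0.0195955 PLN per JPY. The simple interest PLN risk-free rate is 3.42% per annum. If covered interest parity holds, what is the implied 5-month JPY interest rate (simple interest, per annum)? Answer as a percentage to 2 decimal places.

T = 5/12 years.
By CIP, F/S equals the PLN-to-JPY growth ratio: 0.0195955/0.019672 = 0.9961112.
PLN growth factor: 1 + 0.0342×5/12 = 1.014250.
So the JPY growth factor = 1.0182096.
r = (1.0182096 − 1)/(5/12) = 0.043703 → 4.37%.

4.37%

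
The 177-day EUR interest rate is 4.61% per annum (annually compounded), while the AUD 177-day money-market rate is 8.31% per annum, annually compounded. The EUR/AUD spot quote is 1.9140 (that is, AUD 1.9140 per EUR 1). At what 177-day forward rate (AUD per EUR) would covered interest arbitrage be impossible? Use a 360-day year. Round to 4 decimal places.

1.9470

T = 177/360 years.
AUD growth factor: (1 + 0.0831)^(177/360) = 1.0400288.
EUR growth factor: (1 + 0.0461)^(177/360) = 1.0224062.
Forward (AUD per EUR) = 1.914 × 1.0400288 / 1.0224062 = 1.946990.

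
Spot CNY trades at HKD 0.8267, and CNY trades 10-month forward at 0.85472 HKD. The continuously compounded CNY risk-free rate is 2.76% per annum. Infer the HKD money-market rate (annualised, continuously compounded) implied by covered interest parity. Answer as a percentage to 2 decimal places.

6.76%

T = 10/12 years.
CIP gives F = S · g_HKD/g_CNY, so g_HKD/g_CNY = 0.85472/0.8267 = 1.0338938.
CNY growth factor: e^(0.0276×10/12) = 1.0232665.
Hence g_HKD = 1.0579489.
r = ln(1.0579489)/(10/12) = 0.067598 → 6.76%.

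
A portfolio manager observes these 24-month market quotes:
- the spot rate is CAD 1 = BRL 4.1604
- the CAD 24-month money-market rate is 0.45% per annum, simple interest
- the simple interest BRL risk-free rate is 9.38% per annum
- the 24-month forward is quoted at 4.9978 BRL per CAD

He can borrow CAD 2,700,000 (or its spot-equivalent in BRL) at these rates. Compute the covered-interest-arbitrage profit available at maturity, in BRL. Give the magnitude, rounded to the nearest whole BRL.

BRL 275,101

T = 2 years.
Route A — deposit CAD, sell forward: 2,700,000 × 1.009000 × 4.9978 = BRL 13,615,506.54.
Route B — convert at spot, deposit BRL: 2,700,000 × 4.1604 × 1.187600 = BRL 13,340,405.81.
The quoted forward overvalues CAD, so borrow BRL, buy CAD at spot, deposit the CAD at 0.45%, and sell the proceeds forward at 4.9978.
Profit = 13,615,506.54 − 13,340,405.81 = BRL 275,101.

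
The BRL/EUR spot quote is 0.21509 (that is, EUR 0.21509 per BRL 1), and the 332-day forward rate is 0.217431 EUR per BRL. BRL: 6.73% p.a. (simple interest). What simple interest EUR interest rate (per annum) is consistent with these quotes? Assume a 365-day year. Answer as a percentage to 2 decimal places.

T = 332/365 years.
By CIP, F/S equals the EUR-to-BRL growth ratio: 0.217431/0.21509 = 1.0108838.
The BRL side grows by 1 + 0.0673×332/365 = 1.0612153.
That pins the EUR growth at 1.0727654.
r = (1.0727654 − 1)/(332/365) = 0.079998 → 8.00%.

8.00%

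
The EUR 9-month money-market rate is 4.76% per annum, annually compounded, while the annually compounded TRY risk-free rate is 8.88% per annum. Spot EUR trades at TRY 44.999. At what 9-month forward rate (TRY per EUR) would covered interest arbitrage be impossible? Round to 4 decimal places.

T = 9/12 years.
Growth of 1 TRY over T: (1 + 0.0888)^(9/12) = 1.0658868.
EUR accumulates by (1 + 0.0476)^(9/12) = 1.03549169.
Forward (TRY per EUR) = 44.999 × 1.0658868 / 1.03549169 = 46.319870.

46.3199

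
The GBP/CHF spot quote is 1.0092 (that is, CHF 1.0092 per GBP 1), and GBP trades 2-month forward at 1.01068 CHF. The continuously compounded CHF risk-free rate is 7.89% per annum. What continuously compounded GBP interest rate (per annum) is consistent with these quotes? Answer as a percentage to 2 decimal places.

7.01%

T = 2/12 years.
By CIP, F/S equals the CHF-to-GBP growth ratio: 1.01068/1.0092 = 1.0014665.
CHF growth factor: e^(0.0789×2/12) = 1.0132368.
That pins the GBP growth at 1.0117531.
Take logs: ln 1.0117531 / (2/12) = 0.070107, so 7.01%.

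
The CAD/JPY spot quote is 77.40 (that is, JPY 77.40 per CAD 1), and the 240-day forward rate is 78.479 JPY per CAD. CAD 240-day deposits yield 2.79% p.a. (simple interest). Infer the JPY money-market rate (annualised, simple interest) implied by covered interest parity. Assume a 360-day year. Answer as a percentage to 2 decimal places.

4.92%

T = 240/360 years.
By CIP, F/S equals the JPY-to-CAD growth ratio: 78.479/77.4 = 1.0139406.
CAD growth factor: 1 + 0.0279×240/360 = 1.018600.
Hence g_JPY = 1.0327999.
r = (1.0327999 − 1)/(240/360) = 0.049200 → 4.92%.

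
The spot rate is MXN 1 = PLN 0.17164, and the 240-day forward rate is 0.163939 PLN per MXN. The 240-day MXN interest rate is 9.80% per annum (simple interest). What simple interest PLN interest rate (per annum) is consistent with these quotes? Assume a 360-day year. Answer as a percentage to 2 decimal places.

T = 240/360 years.
F/S = 0.163939/0.17164 = 0.9551328 = (growth of PLN) / (growth of MXN).
MXN growth factor: 1 + 0.0980×240/360 = 1.0653333.
Hence g_PLN = 1.0175348.
(1.0175348 − 1)/T = 0.026302, i.e. 2.63%.

2.63%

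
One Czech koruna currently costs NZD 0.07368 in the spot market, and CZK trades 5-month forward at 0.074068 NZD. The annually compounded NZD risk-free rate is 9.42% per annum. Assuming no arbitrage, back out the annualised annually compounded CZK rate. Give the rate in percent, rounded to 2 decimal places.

8.05%

T = 5/12 years.
CIP gives F = S · g_NZD/g_CZK, so g_NZD/g_CZK = 0.074068/0.07368 = 1.0052660.
NZD growth factor: (1 + 0.0942)^(5/12) = 1.0382222.
Hence g_CZK = 1.0327836.
Annualise: 1.0327836^(12/5) − 1 = 0.080494 = 8.05%.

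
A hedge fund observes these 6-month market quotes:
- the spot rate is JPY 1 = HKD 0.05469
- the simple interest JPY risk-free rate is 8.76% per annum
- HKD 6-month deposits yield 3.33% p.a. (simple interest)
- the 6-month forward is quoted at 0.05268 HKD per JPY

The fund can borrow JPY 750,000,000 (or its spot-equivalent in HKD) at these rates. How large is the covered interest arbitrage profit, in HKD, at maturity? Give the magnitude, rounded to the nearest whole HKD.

T = 6/12 years.
Keep in JPY, deliver into the forward: 750,000,000·1.043800·0.05268 = HKD 41,240,538.00.
Swap to HKD now, deposit: 750,000,000·0.05469·1.016650 = HKD 41,700,441.38.
The quoted forward undervalues JPY, so borrow JPY, convert to HKD at spot, deposit the HKD at 3.33%, and buy JPY forward at 0.05268 to cover the loan.
Profit = 41,700,441.38 − 41,240,538.00 = HKD 459,903.

HKD 459,903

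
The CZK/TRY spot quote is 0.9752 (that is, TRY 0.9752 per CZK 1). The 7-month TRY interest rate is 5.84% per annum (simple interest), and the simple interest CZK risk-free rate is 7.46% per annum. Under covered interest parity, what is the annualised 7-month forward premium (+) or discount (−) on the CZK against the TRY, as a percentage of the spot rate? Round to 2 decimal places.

T = 7/12 years.
F = S · g_TRY/g_CZK = 0.9752 × 1.0340667/1.0435167 = 0.9663687.
Annualised premium = (F − S)/S × (1/T) = (0.9663687 − 0.9752)/0.9752 ÷ (7/12) = -1.55%.

-1.55%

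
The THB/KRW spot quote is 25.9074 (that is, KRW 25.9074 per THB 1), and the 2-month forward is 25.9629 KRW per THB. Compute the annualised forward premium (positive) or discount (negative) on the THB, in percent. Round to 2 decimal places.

T = 2/12 years.
Period premium: (25.9629 − 25.9074)/25.9074 = 0.0021422.
Per annum: 0.0021422 / (2/12) = 0.012853 = 1.29%.

+1.29%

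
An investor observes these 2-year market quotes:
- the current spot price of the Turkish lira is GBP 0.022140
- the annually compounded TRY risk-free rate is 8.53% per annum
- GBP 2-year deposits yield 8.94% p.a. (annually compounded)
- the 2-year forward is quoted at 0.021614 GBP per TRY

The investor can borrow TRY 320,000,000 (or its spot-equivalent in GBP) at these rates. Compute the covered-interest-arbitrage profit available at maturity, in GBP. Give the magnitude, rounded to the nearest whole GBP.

T = 2 years.
Invest the TRY and cover forward: 320,000,000 × 1.17787609 × 0.021614 = GBP 8,146,756.42.
Convert at spot and invest in GBP: 320,000,000 × 0.022140 × 1.18679236 = GBP 8,408,186.51.
The quoted forward undervalues TRY, so borrow TRY, convert to GBP at spot, deposit the GBP at 8.94%, and buy TRY forward at 0.021614 to cover the loan.
Profit = 8,408,186.51 − 8,146,756.42 = GBP 261,430.

GBP 261,430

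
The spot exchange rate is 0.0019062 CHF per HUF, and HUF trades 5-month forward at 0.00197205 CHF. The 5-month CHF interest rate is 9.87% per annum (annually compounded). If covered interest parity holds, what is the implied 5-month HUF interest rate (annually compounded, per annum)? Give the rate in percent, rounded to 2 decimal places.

T = 5/12 years.
F/S = 0.00197205/0.0019062 = 1.0345452 = (growth of CHF) / (growth of HUF).
The CHF side grows by (1 + 0.0987)^(5/12) = 1.0399991.
That pins the HUF growth at 1.0052718.
r = 1.0052718^(12/5) − 1 = 0.012699 → 1.27%.

1.27%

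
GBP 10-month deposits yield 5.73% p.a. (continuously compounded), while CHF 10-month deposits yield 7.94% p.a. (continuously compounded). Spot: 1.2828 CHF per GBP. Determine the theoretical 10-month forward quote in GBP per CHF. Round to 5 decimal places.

0.76532

T = 10/12 years.
Growth of 1 CHF over T: e^(0.0794×10/12) = 1.0684048.
GBP growth factor: e^(0.0573×10/12) = 1.0489084.
So F = 1.2828 × 1.0684048 / 1.0489084 = 1.306644 (CHF/GBP).
Quoted the other way: 1/1.306644 = 0.76532 GBP per CHF.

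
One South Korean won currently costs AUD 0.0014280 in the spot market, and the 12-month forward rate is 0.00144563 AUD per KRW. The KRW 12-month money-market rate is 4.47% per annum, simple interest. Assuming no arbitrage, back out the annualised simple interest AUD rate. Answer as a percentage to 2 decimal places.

T = 1 year.
F/S = 0.00144563/0.001428 = 1.0123459 = (growth of AUD) / (growth of KRW).
The KRW side grows by 1 + 0.0447×1 = 1.044700.
Hence g_AUD = 1.0575978.
r = (1.0575978 − 1)/1 = 0.057598 → 5.76%.

5.76%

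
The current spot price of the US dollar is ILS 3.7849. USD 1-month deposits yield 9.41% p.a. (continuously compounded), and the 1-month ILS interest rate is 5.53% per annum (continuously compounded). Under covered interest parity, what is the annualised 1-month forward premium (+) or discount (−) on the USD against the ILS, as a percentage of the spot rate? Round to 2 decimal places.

T = 1/12 years.
CIP forward (ILS per USD) = 3.7849 × 1.004619/1.0078725 = 3.7726820.
Annualised premium = (F − S)/S × (1/T) = (3.7726820 − 3.7849)/3.7849 ÷ (1/12) = -3.87%.

-3.87%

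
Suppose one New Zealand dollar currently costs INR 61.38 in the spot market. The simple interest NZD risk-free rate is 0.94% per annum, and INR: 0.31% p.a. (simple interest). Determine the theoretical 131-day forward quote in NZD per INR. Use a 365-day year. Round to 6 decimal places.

T = 131/365 years.
INR accumulates by 1 + 0.0031×131/365 = 1.0011126.
NZD accumulates by 1 + 0.0094×131/365 = 1.0033737.
So F = 61.38 × 1.0011126 / 1.0033737 = 61.24168 (INR/NZD).
Quoted the other way: 1/61.24168 = 0.016329 NZD per INR.

0.016329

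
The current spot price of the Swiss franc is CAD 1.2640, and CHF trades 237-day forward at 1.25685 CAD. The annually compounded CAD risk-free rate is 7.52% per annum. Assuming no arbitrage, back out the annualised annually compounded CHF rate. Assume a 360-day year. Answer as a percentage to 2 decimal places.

8.45%

T = 237/360 years.
By CIP, F/S equals the CAD-to-CHF growth ratio: 1.25685/1.264 = 0.9943434.
CAD growth factor: (1 + 0.0752)^(237/360) = 1.0488912.
Hence g_CHF = 1.0548581.
Annualise: 1.0548581^(360/237) − 1 = 0.084505 = 8.45%.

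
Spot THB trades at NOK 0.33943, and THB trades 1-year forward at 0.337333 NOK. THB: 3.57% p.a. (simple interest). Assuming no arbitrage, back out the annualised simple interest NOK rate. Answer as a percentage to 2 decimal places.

2.93%

T = 1 year.
CIP gives F = S · g_NOK/g_THB, so g_NOK/g_THB = 0.337333/0.33943 = 0.9938220.
The THB side grows by 1 + 0.0357×1 = 1.035700.
Hence g_NOK = 1.0293014.
r = (1.0293014 − 1)/1 = 0.029301 → 2.93%.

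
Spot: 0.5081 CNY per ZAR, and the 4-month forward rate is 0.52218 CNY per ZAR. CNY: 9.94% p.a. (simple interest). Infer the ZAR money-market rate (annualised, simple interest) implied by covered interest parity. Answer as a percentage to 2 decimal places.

1.58%

T = 4/12 years.
By CIP, F/S equals the CNY-to-ZAR growth ratio: 0.52218/0.5081 = 1.0277111.
CNY growth factor: 1 + 0.0994×4/12 = 1.0331333.
That pins the ZAR growth at 1.005276.
(1.005276 − 1)/T = 0.015828, i.e. 1.58%.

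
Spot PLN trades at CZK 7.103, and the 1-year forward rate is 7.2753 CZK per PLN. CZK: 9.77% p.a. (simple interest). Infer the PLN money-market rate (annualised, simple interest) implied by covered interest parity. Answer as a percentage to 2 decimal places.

7.17%

T = 1 year.
By CIP, F/S equals the CZK-to-PLN growth ratio: 7.2753/7.103 = 1.0242574.
The CZK side grows by 1 + 0.0977×1 = 1.097700.
That pins the PLN growth at 1.0717033.
(1.0717033 − 1)/T = 0.071703, i.e. 7.17%.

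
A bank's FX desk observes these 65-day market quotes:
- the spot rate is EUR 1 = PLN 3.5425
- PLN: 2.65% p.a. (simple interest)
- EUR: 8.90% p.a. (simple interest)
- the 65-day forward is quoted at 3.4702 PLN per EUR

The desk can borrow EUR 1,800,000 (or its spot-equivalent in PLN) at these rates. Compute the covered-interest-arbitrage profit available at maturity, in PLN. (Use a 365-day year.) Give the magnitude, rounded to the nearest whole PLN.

PLN 61,231

T = 65/365 years.
Route A — deposit EUR, sell forward: 1,800,000 × 1.015849315 × 3.4702 = PLN 6,345,360.53.
Route B — convert at spot, deposit PLN: 1,800,000 × 3.5425 × 1.004719178 = PLN 6,406,591.84.
The quoted forward undervalues EUR, so borrow EUR, convert to PLN at spot, deposit the PLN at 2.65%, and buy EUR forward at 3.4702 to cover the loan.
Profit = 6,406,591.84 − 6,345,360.53 = PLN 61,231.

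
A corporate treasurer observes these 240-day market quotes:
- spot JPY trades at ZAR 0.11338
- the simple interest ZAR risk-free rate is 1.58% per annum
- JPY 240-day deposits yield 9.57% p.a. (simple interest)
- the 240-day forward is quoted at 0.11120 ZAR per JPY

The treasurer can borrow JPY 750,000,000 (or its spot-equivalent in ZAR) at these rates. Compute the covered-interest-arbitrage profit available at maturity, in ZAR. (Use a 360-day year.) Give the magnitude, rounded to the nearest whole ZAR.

ZAR 2,790,218

T = 240/360 years.
Keep in JPY, deliver into the forward: 750,000,000·1.063800·0.11120 = ZAR 88,720,920.00.
Swap to ZAR now, deposit: 750,000,000·0.11338·1.0105333333 = ZAR 85,930,702.00.
The quoted forward overvalues JPY, so borrow ZAR, buy JPY at spot, deposit the JPY at 9.57%, and sell the proceeds forward at 0.11120.
Arbitrage profit = |88,720,920.00 − 85,930,702.00| = ZAR 2,790,218.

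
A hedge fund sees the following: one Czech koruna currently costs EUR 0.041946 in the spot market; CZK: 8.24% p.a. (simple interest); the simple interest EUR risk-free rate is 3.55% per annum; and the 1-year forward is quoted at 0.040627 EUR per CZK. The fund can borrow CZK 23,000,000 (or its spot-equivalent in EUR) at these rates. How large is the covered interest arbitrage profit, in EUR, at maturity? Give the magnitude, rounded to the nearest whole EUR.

T = 1 year.
Route A — deposit CZK, sell forward: 23,000,000 × 1.082400 × 0.040627 = EUR 1,011,417.29.
Route B — convert at spot, deposit EUR: 23,000,000 × 0.041946 × 1.035500 = EUR 999,006.91.
The quoted forward overvalues CZK, so borrow EUR, buy CZK at spot, deposit the CZK at 8.24%, and sell the proceeds forward at 0.040627.
Arbitrage profit = |1,011,417.29 − 999,006.91| = EUR 12,410.

EUR 12,410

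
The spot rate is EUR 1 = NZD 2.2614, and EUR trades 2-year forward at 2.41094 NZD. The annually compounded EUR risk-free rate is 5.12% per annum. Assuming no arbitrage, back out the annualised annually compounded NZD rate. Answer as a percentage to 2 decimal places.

8.54%

T = 2 years.
CIP gives F = S · g_NZD/g_EUR, so g_NZD/g_EUR = 2.41094/2.2614 = 1.0661272.
The EUR side grows by (1 + 0.0512)^2 = 1.1050214.
Hence g_NZD = 1.1780934.
r = 1.1780934^(1/2) − 1 = 0.085400 → 8.54%.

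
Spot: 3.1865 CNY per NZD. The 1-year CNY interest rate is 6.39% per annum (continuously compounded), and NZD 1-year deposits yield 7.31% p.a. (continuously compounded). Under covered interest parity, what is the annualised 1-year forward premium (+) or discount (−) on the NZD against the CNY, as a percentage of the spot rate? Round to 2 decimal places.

T = 1 year.
CIP forward (CNY per NZD) = 3.1865 × 1.0659858/1.0758381 = 3.1573187.
(F − S)/S ÷ T = (3.1573187 − 3.1865)/3.1865/1 = -0.009158 → -0.92%.

-0.92%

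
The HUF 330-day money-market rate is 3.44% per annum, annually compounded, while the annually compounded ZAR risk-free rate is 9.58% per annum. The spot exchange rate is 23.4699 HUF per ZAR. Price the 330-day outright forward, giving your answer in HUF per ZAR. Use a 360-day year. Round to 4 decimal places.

T = 330/360 years.
HUF growth factor: (1 + 0.0344)^(330/360) = 1.03148869.
ZAR growth factor: (1 + 0.0958)^(330/360) = 1.08747769.
CIP: F = S · (grow HUF)/(grow ZAR) = 23.4699 × 1.03148869/1.08747769 = 22.261548 HUF per ZAR.

22.2615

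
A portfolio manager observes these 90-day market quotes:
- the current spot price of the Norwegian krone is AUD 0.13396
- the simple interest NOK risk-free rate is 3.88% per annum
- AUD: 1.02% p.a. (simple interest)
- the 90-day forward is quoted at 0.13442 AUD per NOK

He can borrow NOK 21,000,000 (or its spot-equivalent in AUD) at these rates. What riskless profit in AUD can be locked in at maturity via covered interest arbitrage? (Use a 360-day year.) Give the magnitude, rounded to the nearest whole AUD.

T = 90/360 years.
Keep in NOK, deliver into the forward: 21,000,000·1.009700·0.13442 = AUD 2,850,201.35.
Swap to AUD now, deposit: 21,000,000·0.13396·1.002550 = AUD 2,820,333.56.
The quoted forward overvalues NOK, so borrow AUD, buy NOK at spot, deposit the NOK at 3.88%, and sell the proceeds forward at 0.13442.
The gap between the two covered legs is AUD 29,868.

AUD 29,868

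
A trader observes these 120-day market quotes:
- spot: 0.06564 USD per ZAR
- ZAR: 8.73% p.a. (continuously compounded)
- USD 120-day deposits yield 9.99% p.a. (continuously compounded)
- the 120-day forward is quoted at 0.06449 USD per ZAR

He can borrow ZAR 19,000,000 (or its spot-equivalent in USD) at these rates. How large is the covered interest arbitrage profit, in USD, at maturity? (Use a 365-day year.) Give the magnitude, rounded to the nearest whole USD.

T = 120/365 years.
Route A — deposit ZAR, sell forward: 19,000,000 × 1.029117223 × 0.06449 = USD 1,260,987.62.
Route B — convert at spot, deposit USD: 19,000,000 × 0.06564 × 1.033389148 = USD 1,288,801.61.
The quoted forward undervalues ZAR, so borrow ZAR, convert to USD at spot, deposit the USD at 9.99%, and buy ZAR forward at 0.06449 to cover the loan.
Profit = 1,288,801.61 − 1,260,987.62 = USD 27,814.

USD 27,814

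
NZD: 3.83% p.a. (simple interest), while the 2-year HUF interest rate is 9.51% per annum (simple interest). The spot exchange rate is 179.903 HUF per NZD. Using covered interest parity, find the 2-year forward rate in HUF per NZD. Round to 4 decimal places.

198.8859

T = 2 years.
HUF growth factor: 1 + 0.0951×2 = 1.190200.
Growth of 1 NZD over T: 1 + 0.0383×2 = 1.076600.
So F = 179.903 × 1.190200 / 1.076600 = 198.885891 (HUF/NZD).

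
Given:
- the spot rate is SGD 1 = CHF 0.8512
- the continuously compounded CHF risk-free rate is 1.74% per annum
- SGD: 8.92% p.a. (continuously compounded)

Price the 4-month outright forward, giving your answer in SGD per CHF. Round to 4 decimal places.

T = 4/12 years.
CHF growth factor: e^(0.0174×4/12) = 1.0058169.
Growth of 1 SGD over T: e^(0.0892×4/12) = 1.0301798.
So F = 0.8512 × 1.0058169 / 1.0301798 = 0.8310698 (CHF/SGD).
Invert for SGD per CHF: 1 / 0.8310698 = 1.2033.

1.2033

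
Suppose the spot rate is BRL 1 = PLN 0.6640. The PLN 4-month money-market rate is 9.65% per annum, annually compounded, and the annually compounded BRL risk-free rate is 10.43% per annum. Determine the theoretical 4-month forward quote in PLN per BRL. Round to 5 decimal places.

0.66243

T = 4/12 years.
PLN growth factor: (1 + 0.0965)^(4/12) = 1.0311841.
BRL growth factor: (1 + 0.1043)^(4/12) = 1.0336235.
So F = 0.664 × 1.0311841 / 1.0336235 = 0.6624329 (PLN/BRL).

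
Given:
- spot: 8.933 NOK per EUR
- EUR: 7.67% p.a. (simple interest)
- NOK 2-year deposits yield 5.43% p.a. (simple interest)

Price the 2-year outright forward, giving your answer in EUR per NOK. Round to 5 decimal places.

0.11647

T = 2 years.
NOK accumulates by 1 + 0.0543×2 = 1.108600.
EUR growth factor: 1 + 0.0767×2 = 1.153400.
So F = 8.933 × 1.108600 / 1.153400 = 8.586027 (NOK/EUR).
Invert for EUR per NOK: 1 / 8.586027 = 0.11647.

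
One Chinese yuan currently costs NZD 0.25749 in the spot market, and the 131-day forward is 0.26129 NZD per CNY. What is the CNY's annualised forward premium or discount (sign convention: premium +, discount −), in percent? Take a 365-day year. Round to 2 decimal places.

+4.11%

T = 131/365 years.
Period premium: (0.26129 − 0.25749)/0.25749 = 0.0147579.
Annualise by dividing by T: 0.0147579 / (131/365) = 0.041119 → 4.11%.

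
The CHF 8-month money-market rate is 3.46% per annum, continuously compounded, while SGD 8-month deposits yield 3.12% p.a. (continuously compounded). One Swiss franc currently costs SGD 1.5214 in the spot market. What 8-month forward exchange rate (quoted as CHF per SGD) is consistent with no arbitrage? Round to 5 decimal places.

0.65878

T = 8/12 years.
SGD accumulates by e^(0.0312×8/12) = 1.0210178.
CHF growth factor: e^(0.0346×8/12) = 1.0233348.
Forward (SGD per CHF) = 1.5214 × 1.0210178 / 1.0233348 = 1.517955.
Quoted the other way: 1/1.517955 = 0.65878 CHF per SGD.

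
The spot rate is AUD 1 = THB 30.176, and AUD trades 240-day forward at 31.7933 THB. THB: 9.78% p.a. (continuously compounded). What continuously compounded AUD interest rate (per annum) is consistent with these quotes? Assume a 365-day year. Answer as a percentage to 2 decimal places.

T = 240/365 years.
By CIP, F/S equals the THB-to-AUD growth ratio: 31.7933/30.176 = 1.0535956.
THB growth factor: e^(0.0978×240/365) = 1.0664196.
Hence g_AUD = 1.0121717.
Take logs: ln 1.0121717 / (240/365) = 0.018399, so 1.84%.

1.84%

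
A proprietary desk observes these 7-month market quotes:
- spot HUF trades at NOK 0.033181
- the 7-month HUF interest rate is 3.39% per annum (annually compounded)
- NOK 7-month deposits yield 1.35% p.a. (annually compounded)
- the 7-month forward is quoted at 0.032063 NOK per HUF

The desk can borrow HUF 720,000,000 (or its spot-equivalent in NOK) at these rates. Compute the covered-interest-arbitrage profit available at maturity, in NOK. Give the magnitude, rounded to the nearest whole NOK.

NOK 539,231

T = 7/12 years.
Route A — deposit HUF, sell forward: 720,000,000 × 1.01963753 × 0.032063 = NOK 23,538,699.45.
Route B — convert at spot, deposit NOK: 720,000,000 × 0.033181 × 1.0078529916 = NOK 24,077,930.48.
The quoted forward undervalues HUF, so borrow HUF, convert to NOK at spot, deposit the NOK at 1.35%, and buy HUF forward at 0.032063 to cover the loan.
Profit = 24,077,930.48 − 23,538,699.45 = NOK 539,231.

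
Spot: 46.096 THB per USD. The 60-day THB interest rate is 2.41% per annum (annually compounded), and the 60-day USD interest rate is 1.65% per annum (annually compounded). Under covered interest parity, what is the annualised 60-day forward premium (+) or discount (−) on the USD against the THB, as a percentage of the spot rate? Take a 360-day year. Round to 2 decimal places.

+0.75%

T = 60/360 years.
F = S · g_THB/g_USD = 46.096 × 1.0039769/1.0027313 = 46.153261.
Annualised premium = (F − S)/S × (1/T) = (46.153261 − 46.096)/46.096 ÷ (60/360) = 0.75%.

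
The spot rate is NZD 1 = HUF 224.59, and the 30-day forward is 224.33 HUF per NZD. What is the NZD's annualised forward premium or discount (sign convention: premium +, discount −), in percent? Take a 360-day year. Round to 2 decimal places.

T = 30/360 years.
NZD trades forward at -0.11577% vs spot over the period.
Per annum: -0.0011577 / (30/360) = -0.013892 = -1.39%.

-1.39%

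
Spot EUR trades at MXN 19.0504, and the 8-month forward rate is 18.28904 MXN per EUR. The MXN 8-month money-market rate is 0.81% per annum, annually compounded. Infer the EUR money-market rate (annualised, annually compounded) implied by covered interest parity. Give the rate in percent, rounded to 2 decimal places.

7.17%

T = 8/12 years.
By CIP, F/S equals the MXN-to-EUR growth ratio: 18.28904/19.0504 = 0.9600344.
The MXN side grows by (1 + 0.0081)^(8/12) = 1.0053927.
Hence g_EUR = 1.0472465.
Annualise: 1.0472465^(12/8) − 1 = 0.071700 = 7.17%.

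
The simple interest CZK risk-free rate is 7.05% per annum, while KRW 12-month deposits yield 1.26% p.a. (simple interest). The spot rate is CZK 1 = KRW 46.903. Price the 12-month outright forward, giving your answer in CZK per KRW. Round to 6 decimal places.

0.022540

T = 1 year.
KRW growth factor: 1 + 0.0126×1 = 1.012600.
CZK growth factor: 1 + 0.0705×1 = 1.070500.
CIP: F = S · (grow KRW)/(grow CZK) = 46.903 × 1.012600/1.070500 = 44.36616 KRW per CZK.
Quoted the other way: 1/44.36616 = 0.022540 CZK per KRW.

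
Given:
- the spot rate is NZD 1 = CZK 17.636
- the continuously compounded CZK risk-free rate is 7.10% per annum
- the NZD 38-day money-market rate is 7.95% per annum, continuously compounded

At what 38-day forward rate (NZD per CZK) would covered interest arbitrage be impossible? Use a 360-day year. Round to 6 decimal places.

0.056753

T = 38/360 years.
Growth of 1 CZK over T: e^(0.0710×38/360) = 1.0075226.
NZD growth factor: e^(0.0795×38/360) = 1.008427.
CIP: F = S · (grow CZK)/(grow NZD) = 17.636 × 1.0075226/1.008427 = 17.62018 CZK per NZD.
Invert for NZD per CZK: 1 / 17.62018 = 0.056753.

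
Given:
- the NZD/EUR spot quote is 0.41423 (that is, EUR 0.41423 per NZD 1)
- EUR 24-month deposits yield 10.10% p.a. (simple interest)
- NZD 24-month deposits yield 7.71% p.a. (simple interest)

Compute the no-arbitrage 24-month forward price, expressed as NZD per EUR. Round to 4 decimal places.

T = 2 years.
EUR growth factor: 1 + 0.1010×2 = 1.202000.
NZD growth factor: 1 + 0.0771×2 = 1.154200.
CIP: F = S · (grow EUR)/(grow NZD) = 0.41423 × 1.202000/1.154200 = 0.4313849 EUR per NZD.
Quoted the other way: 1/0.4313849 = 2.3181 NZD per EUR.

2.3181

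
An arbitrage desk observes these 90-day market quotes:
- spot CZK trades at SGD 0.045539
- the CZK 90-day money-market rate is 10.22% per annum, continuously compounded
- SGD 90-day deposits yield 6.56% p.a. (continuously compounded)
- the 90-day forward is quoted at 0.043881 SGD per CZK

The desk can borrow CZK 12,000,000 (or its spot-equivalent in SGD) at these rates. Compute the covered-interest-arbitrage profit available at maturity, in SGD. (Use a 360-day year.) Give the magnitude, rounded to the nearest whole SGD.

SGD 15,305

T = 90/360 years.
Invest the CZK and cover forward: 12,000,000 × 1.0258792 × 0.043881 = SGD 540,199.26.
Convert at spot and invest in SGD: 12,000,000 × 0.045539 × 1.01653522 = SGD 555,503.97.
The quoted forward undervalues CZK, so borrow CZK, convert to SGD at spot, deposit the SGD at 6.56%, and buy CZK forward at 0.043881 to cover the loan.
Arbitrage profit = |540,199.26 − 555,503.97| = SGD 15,305.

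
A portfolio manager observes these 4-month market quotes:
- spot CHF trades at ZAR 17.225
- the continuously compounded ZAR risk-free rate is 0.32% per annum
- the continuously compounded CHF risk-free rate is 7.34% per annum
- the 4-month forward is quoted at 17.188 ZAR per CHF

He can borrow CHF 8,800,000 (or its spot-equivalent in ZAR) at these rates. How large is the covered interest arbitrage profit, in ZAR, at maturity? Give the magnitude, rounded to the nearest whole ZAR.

T = 4/12 years.
Keep in CHF, deliver into the forward: 8,800,000·1.02476843159·17.188 = ZAR 155,000,734.26.
Swap to ZAR now, deposit: 8,800,000·17.225·1.00106723576 = ZAR 151,741,771.60.
The quoted forward overvalues CHF, so borrow ZAR, buy CHF at spot, deposit the CHF at 7.34%, and sell the proceeds forward at 17.188.
Arbitrage profit = |155,000,734.26 − 151,741,771.60| = ZAR 3,258,963.

ZAR 3,258,963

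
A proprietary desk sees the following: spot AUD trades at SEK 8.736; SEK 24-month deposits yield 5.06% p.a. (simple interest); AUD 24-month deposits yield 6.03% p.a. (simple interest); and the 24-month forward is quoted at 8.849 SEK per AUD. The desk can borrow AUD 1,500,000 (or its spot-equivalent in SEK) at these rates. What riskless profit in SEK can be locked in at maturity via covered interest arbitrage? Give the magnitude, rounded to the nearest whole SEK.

T = 2 years.
Route A — deposit AUD, sell forward: 1,500,000 × 1.120600 × 8.849 = SEK 14,874,284.10.
Route B — convert at spot, deposit SEK: 1,500,000 × 8.736 × 1.101200 = SEK 14,430,124.80.
The quoted forward overvalues AUD, so borrow SEK, buy AUD at spot, deposit the AUD at 6.03%, and sell the proceeds forward at 8.849.
Profit = 14,874,284.10 − 14,430,124.80 = SEK 444,159.

SEK 444,159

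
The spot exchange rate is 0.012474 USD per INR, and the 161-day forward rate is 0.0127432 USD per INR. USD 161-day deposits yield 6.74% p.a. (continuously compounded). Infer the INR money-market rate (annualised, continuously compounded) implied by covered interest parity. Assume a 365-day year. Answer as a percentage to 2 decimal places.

1.90%

T = 161/365 years.
CIP gives F = S · g_USD/g_INR, so g_USD/g_INR = 0.0127432/0.012474 = 1.0215809.
USD growth factor: e^(0.0674×161/365) = 1.0301762.
Hence g_INR = 1.0084137.
r = ln(1.0084137)/(161/365) = 0.018995 → 1.90%.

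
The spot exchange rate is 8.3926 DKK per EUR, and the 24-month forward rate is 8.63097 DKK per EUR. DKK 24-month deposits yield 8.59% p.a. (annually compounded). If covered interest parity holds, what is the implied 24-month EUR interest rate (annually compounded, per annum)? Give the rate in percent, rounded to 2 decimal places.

T = 2 years.
F/S = 8.63097/8.3926 = 1.0284024 = (growth of DKK) / (growth of EUR).
DKK growth factor: (1 + 0.0859)^2 = 1.1791788.
That pins the EUR growth at 1.1466123.
r = 1.1466123^(1/2) − 1 = 0.070800 → 7.08%.

7.08%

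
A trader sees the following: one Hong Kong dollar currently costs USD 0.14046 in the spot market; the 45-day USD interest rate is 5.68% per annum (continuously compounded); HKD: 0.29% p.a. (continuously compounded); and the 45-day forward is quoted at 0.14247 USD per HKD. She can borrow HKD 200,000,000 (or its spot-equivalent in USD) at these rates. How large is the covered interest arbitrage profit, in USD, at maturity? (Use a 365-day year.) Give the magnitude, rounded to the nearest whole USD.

T = 45/365 years.
Route A — deposit HKD, sell forward: 200,000,000 × 1.0003575982 × 0.14247 = USD 28,504,189.40.
Route B — convert at spot, deposit USD: 200,000,000 × 0.14046 × 1.0070273162 = USD 28,289,411.37.
The quoted forward overvalues HKD, so borrow USD, buy HKD at spot, deposit the HKD at 0.29%, and sell the proceeds forward at 0.14247.
The gap between the two covered legs is USD 214,778.

USD 214,778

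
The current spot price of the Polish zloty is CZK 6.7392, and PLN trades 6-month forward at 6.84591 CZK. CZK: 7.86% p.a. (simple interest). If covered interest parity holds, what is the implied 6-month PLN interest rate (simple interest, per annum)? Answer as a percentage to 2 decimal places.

4.62%

T = 6/12 years.
CIP gives F = S · g_CZK/g_PLN, so g_CZK/g_PLN = 6.84591/6.7392 = 1.0158342.
The CZK side grows by 1 + 0.0786×6/12 = 1.039300.
Hence g_PLN = 1.023100.
(1.023100 − 1)/T = 0.046200, i.e. 4.62%.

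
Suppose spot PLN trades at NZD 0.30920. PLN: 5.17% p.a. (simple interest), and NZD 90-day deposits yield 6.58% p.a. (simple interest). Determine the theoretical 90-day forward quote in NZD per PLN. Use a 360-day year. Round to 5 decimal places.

T = 90/360 years.
Growth of 1 NZD over T: 1 + 0.0658×90/360 = 1.016450.
Growth of 1 PLN over T: 1 + 0.0517×90/360 = 1.012925.
Forward (NZD per PLN) = 0.3092 × 1.016450 / 1.012925 = 0.3102760.

0.31028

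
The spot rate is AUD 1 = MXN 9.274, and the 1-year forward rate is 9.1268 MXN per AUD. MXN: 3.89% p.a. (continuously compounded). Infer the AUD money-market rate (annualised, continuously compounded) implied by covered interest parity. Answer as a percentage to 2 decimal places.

5.49%

T = 1 year.
CIP gives F = S · g_MXN/g_AUD, so g_MXN/g_AUD = 9.1268/9.274 = 0.9841277.
The MXN side grows by e^(0.0389×1) = 1.0396665.
That pins the AUD growth at 1.0564345.
r = ln(1.0564345)/1 = 0.054900 → 5.49%.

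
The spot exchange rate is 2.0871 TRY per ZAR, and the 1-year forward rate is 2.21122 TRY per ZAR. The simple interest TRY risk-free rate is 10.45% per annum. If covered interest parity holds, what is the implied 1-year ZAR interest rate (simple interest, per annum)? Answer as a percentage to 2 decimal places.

4.25%

T = 1 year.
F/S = 2.21122/2.0871 = 1.0594701 = (growth of TRY) / (growth of ZAR).
TRY growth factor: 1 + 0.1045×1 = 1.104500.
So the ZAR growth factor = 1.0425023.
(1.0425023 − 1)/T = 0.042502, i.e. 4.25%.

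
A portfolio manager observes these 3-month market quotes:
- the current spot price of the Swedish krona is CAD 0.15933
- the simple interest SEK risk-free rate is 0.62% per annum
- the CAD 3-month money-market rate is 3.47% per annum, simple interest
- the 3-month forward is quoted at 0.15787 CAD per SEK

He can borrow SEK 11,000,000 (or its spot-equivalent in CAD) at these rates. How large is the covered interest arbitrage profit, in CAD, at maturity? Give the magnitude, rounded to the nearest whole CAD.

T = 3/12 years.
Route A — deposit SEK, sell forward: 11,000,000 × 1.001550 × 0.15787 = CAD 1,739,261.68.
Route B — convert at spot, deposit CAD: 11,000,000 × 0.15933 × 1.008675 = CAD 1,767,834.07.
The quoted forward undervalues SEK, so borrow SEK, convert to CAD at spot, deposit the CAD at 3.47%, and buy SEK forward at 0.15787 to cover the loan.
The gap between the two covered legs is CAD 28,572.

CAD 28,572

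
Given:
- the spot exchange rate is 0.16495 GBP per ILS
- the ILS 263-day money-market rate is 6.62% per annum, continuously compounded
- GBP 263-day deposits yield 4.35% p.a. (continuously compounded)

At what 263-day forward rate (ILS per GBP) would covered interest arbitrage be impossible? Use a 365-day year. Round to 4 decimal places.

T = 263/365 years.
GBP accumulates by e^(0.0435×263/365) = 1.0318402.
Growth of 1 ILS over T: e^(0.0662×263/365) = 1.0488562.
Forward (GBP per ILS) = 0.16495 × 1.0318402 / 1.0488562 = 0.1622740.
Quoted the other way: 1/0.1622740 = 6.1624 ILS per GBP.

6.1624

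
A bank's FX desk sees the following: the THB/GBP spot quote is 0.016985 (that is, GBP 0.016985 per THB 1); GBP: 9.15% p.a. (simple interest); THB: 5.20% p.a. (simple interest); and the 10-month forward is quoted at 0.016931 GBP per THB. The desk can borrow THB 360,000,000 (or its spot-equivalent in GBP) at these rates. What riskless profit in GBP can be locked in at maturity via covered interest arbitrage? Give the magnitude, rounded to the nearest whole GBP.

T = 10/12 years.
Keep in THB, deliver into the forward: 360,000,000·1.043333333·0.016931 = GBP 6,359,283.60.
Swap to GBP now, deposit: 360,000,000·0.016985·1.076250 = GBP 6,580,838.25.
The quoted forward undervalues THB, so borrow THB, convert to GBP at spot, deposit the GBP at 9.15%, and buy THB forward at 0.016931 to cover the loan.
Profit = 6,580,838.25 − 6,359,283.60 = GBP 221,555.

GBP 221,555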